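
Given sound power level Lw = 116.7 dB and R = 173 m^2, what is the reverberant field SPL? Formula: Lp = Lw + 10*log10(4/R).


4/R = 4/173 = 0.0231214
Lp = 116.7 + 10*log10(0.0231214) = 100.34 dB


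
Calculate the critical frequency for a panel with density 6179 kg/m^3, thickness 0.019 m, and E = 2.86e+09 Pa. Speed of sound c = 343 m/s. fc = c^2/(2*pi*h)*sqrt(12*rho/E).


12*rho/E = 12*6179/2.86e+09 = 2.59259e-05
sqrt(12*rho/E) = sqrt(2.59259e-05) = 0.00509175
c^2/(2*pi*h) = 343^2/(2*pi*0.019) = 985496
fc = 985496 * 0.00509175 = 5017.9 Hz


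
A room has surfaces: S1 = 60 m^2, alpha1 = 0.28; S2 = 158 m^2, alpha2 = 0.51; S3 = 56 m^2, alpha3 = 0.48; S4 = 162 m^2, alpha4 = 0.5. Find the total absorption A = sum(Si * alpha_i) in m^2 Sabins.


60 * 0.28 = 16.8
158 * 0.51 = 80.58
56 * 0.48 = 26.88
162 * 0.5 = 81
A_total = 16.8 + 80.58 + 26.88 + 81 = 205.26 m^2


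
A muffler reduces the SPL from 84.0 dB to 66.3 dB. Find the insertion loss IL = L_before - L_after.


Insertion loss = SPL without muffler - SPL with muffler
IL = 84.0 - 66.3 = 17.7 dB


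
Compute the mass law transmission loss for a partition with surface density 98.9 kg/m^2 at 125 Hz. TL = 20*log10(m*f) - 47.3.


m * f = 98.9 * 125 = 12362.5
20*log10(12362.5) = 81.8421 dB
TL = 81.8421 - 47.3 = 34.542 dB


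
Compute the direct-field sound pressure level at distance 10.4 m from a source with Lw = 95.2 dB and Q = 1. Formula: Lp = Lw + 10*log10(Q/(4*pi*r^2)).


4*pi*r^2 = 4*pi*10.4^2 = 1359.18 m^2
Q / (4*pi*r^2) = 1 / 1359.18 = 0.000735738
Lp = 95.2 + 10*log10(0.000735738) = 63.867 dB


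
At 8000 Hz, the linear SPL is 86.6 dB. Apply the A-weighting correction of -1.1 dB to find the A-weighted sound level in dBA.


A-weighting table: 8000 Hz -> -1.1 dB correction
SPL_A = SPL + correction = 86.6 + (-1.1) = 85.5 dBA


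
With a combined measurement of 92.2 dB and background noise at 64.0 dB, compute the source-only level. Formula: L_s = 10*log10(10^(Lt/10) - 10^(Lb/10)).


10^(92.2/10) = 1.65959e+09
10^(64.0/10) = 2.51189e+06
Difference = 1.65959e+09 - 2.51189e+06 = 1.65708e+09
L_source = 10*log10(1.65708e+09) = 92.193 dB


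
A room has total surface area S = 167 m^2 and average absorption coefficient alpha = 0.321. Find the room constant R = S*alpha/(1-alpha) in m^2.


R = 167 * 0.321 / (1 - 0.321) = 78.95 m^2


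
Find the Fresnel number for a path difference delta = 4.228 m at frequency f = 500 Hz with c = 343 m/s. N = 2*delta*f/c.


N = 2*delta*f/c = 2*delta/lambda, where lambda = c/f
lambda = 343 / 500 = 0.686 m
N = 2 * 4.228 / 0.686 = 12.327


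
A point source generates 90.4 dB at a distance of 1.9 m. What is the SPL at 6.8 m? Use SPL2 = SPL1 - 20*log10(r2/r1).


r2/r1 = 6.8/1.9 = 3.57895
Correction = 20*log10(3.57895) = 11.0751 dB
SPL2 = 90.4 - 11.0751 = 79.325 dB


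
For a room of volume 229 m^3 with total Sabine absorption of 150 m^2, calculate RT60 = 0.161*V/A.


RT60 = 0.161 * 229 / 150 = 0.24579 s


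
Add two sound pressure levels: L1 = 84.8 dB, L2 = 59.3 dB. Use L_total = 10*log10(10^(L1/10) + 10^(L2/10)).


10^(84.8/10) = 3.01995e+08
10^(59.3/10) = 851138
Sum = 3.01995e+08 + 851138 = 3.02846e+08
L_total = 10*log10(3.02846e+08) = 84.812 dB


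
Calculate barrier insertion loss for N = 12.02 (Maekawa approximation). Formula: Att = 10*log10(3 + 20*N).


3 + 20*N = 3 + 20*12.02 = 243.4
Att = 10*log10(243.4) = 23.863 dB


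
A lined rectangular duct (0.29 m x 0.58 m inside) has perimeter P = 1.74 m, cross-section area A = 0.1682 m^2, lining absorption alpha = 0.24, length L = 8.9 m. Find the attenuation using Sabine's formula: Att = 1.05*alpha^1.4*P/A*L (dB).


alpha^1.4 = 0.24^1.4 = 0.135611
Attenuation rate = 1.05 * alpha^1.4 * P / A
= 1.05 * 0.135611 * 1.74 / 0.1682 = 1.47302 dB/m
Total Att = 1.47302 * 8.9 = 13.11 dB


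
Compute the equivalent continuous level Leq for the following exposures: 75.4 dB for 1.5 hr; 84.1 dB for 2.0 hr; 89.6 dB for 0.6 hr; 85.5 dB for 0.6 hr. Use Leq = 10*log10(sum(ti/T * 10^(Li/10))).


T_total = 1.5 + 2.0 + 0.6 + 0.6 = 4.7 hr
(1.5/4.7) * 10^(75.4/10) = 1.10661e+07
(2.0/4.7) * 10^(84.1/10) = 1.09379e+08
(0.6/4.7) * 10^(89.6/10) = 1.16427e+08
(0.6/4.7) * 10^(85.5/10) = 4.52953e+07
Sum = 1.10661e+07 + 1.09379e+08 + 1.16427e+08 + 4.52953e+07 = 2.82167e+08
Leq = 10*log10(2.82167e+08) = 84.505 dB


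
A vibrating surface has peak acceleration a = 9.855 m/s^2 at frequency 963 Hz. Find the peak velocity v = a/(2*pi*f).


omega = 2*pi*f = 2*pi*963 = 6050.71 rad/s
v = a / omega = 9.855 / 6050.71 = 0.0016287 m/s


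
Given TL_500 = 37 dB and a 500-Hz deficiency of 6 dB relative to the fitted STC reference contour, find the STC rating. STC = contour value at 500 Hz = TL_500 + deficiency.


By ASTM E413, STC = value of the fitted reference contour at 500 Hz.
Contour value at 500 Hz = TL_500 + deficiency = 37 + 6 = 43
STC = 43


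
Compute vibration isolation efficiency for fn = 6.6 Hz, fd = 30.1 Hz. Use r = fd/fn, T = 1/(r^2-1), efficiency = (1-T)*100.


r = 30.1 / 6.6 = 4.56061
r^2 - 1 = 4.56061^2 - 1 = 19.7992
T = 1/19.7992 = 0.0505071
Efficiency = (1 - 0.0505071)*100 = 94.949 %


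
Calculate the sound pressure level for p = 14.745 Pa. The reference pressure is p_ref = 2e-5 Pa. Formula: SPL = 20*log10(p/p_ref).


p / p_ref = 14.745 / 2e-5 = 737250
SPL = 20 * log10(737250) = 117.35 dB


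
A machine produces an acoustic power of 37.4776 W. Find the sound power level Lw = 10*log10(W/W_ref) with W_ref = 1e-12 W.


W / W_ref = 37.4776 / 1e-12 = 3.74776e+13
Lw = 10 * log10(3.74776e+13) = 135.74 dB


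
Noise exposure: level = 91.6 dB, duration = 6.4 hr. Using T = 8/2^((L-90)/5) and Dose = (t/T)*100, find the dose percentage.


T_allowed = 8 / 2^((91.6 - 90)/5) = 6.40856 hr
Dose = 6.4 / 6.40856 * 100 = 99.866 %


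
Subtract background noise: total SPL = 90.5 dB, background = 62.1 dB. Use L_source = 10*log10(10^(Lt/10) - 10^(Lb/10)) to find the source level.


10^(90.5/10) = 1.12202e+09
10^(62.1/10) = 1.62181e+06
Difference = 1.12202e+09 - 1.62181e+06 = 1.1204e+09
L_source = 10*log10(1.1204e+09) = 90.494 dB


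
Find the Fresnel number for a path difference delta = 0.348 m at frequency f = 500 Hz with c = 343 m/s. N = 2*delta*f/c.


N = 2*delta*f/c = 2*delta/lambda, where lambda = c/f
lambda = 343 / 500 = 0.686 m
N = 2 * 0.348 / 0.686 = 1.0146


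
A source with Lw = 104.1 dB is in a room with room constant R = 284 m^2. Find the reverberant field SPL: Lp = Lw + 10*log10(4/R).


4/R = 4/284 = 0.0140845
Lp = 104.1 + 10*log10(0.0140845) = 85.587 dB


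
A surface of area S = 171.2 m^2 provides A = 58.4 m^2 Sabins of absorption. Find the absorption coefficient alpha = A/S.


Absorption coefficient = absorbed power / incident power
alpha = A / S = 58.4 / 171.2 = 0.34112


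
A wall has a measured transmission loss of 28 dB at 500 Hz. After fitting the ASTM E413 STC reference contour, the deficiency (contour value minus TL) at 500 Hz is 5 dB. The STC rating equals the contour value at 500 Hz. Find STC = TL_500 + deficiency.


By ASTM E413, STC = value of the fitted reference contour at 500 Hz.
Contour value at 500 Hz = TL_500 + deficiency = 28 + 5 = 33
STC = 33


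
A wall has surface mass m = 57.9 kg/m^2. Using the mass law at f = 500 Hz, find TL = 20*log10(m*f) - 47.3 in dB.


m * f = 57.9 * 500 = 28950
20*log10(28950) = 89.233 dB
TL = 89.233 - 47.3 = 41.933 dB


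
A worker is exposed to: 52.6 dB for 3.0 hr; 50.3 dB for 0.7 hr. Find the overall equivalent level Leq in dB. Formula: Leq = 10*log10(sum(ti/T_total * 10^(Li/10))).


T_total = 3.0 + 0.7 = 3.7 hr
(3.0/3.7) * 10^(52.6/10) = 147543
(0.7/3.7) * 10^(50.3/10) = 20272
Sum = 147543 + 20272 = 167815
Leq = 10*log10(167815) = 52.248 dB


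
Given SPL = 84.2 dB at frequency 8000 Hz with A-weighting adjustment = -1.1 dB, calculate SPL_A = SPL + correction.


A-weighting table: 8000 Hz -> -1.1 dB correction
SPL_A = SPL + correction = 84.2 + (-1.1) = 83.1 dBA


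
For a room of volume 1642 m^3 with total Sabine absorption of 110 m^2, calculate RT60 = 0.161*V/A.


RT60 = 0.161 * 1642 / 110 = 2.4033 s


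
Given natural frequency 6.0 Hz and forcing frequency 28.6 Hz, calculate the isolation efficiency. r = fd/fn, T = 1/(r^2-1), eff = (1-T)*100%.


r = 28.6 / 6.0 = 4.76667
r^2 - 1 = 4.76667^2 - 1 = 21.7211
T = 1/21.7211 = 0.0460382
Efficiency = (1 - 0.0460382)*100 = 95.396 %


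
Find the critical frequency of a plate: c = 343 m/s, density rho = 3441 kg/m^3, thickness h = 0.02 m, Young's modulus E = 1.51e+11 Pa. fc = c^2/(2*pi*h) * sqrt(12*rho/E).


12*rho/E = 12*3441/1.51e+11 = 2.73457e-07
sqrt(12*rho/E) = sqrt(2.73457e-07) = 0.000522931
c^2/(2*pi*h) = 343^2/(2*pi*0.02) = 936221
fc = 936221 * 0.000522931 = 489.58 Hz


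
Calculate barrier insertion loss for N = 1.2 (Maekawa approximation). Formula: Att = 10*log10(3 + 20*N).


3 + 20*N = 3 + 20*1.2 = 27
Att = 10*log10(27) = 14.314 dB


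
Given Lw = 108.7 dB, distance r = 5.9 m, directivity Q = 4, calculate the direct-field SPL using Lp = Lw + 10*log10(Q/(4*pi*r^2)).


4*pi*r^2 = 4*pi*5.9^2 = 437.435 m^2
Q / (4*pi*r^2) = 4 / 437.435 = 0.00914422
Lp = 108.7 + 10*log10(0.00914422) = 88.311 dB


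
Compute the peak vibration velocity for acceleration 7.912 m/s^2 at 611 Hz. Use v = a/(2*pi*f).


omega = 2*pi*f = 2*pi*611 = 3839.03 rad/s
v = a / omega = 7.912 / 3839.03 = 0.0020609 m/s


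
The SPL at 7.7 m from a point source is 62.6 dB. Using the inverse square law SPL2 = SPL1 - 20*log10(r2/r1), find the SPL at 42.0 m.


r2/r1 = 42.0/7.7 = 5.45455
Correction = 20*log10(5.45455) = 14.7352 dB
SPL2 = 62.6 - 14.7352 = 47.865 dB


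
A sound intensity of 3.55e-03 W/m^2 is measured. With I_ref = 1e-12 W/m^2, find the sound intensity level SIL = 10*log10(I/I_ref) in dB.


I / I_ref = 3.55e-03 / 1e-12 = 3.55e+09
SIL = 10 * log10(3.55e+09) = 95.502 dB


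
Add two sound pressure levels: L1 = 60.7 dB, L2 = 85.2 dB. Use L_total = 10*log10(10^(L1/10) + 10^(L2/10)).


10^(60.7/10) = 1.1749e+06
10^(85.2/10) = 3.31131e+08
Sum = 1.1749e+06 + 3.31131e+08 = 3.32306e+08
L_total = 10*log10(3.32306e+08) = 85.215 dB


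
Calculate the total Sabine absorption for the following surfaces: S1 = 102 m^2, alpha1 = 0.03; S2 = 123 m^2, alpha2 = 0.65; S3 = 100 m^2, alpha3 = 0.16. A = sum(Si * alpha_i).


102 * 0.03 = 3.06
123 * 0.65 = 79.95
100 * 0.16 = 16
A_total = 3.06 + 79.95 + 16 = 99.01 m^2


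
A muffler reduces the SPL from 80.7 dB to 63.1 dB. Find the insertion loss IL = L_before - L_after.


Insertion loss = SPL without muffler - SPL with muffler
IL = 80.7 - 63.1 = 17.6 dB


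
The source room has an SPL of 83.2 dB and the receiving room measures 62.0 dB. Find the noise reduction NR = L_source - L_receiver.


NR = L_source - L_receiver (difference between source and receiving room levels)
NR = 83.2 - 62.0 = 21.2 dB


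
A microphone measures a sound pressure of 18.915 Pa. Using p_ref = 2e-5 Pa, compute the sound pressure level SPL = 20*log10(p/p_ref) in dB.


p / p_ref = 18.915 / 2e-5 = 945750
SPL = 20 * log10(945750) = 119.52 dB


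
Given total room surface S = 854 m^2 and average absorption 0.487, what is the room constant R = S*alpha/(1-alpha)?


R = 854 * 0.487 / (1 - 0.487) = 810.72 m^2


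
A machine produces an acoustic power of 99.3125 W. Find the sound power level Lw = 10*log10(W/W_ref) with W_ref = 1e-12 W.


W / W_ref = 99.3125 / 1e-12 = 9.93125e+13
Lw = 10 * log10(9.93125e+13) = 139.97 dB


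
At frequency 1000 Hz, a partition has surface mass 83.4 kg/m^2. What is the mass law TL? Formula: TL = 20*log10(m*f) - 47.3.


m * f = 83.4 * 1000 = 83400
20*log10(83400) = 98.4233 dB
TL = 98.4233 - 47.3 = 51.123 dB


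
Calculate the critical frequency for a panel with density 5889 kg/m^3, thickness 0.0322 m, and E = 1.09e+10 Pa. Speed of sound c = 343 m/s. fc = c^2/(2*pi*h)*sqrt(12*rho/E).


12*rho/E = 12*5889/1.09e+10 = 6.4833e-06
sqrt(12*rho/E) = sqrt(6.4833e-06) = 0.00254623
c^2/(2*pi*h) = 343^2/(2*pi*0.0322) = 581504
fc = 581504 * 0.00254623 = 1480.6 Hz


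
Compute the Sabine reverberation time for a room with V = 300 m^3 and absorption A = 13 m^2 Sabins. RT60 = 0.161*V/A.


RT60 = 0.161 * 300 / 13 = 3.7154 s


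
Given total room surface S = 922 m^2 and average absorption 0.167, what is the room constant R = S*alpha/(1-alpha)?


R = 922 * 0.167 / (1 - 0.167) = 184.84 m^2


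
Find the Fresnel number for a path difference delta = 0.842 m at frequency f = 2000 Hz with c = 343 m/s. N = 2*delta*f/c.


N = 2*delta*f/c = 2*delta/lambda, where lambda = c/f
lambda = 343 / 2000 = 0.1715 m
N = 2 * 0.842 / 0.1715 = 9.8192


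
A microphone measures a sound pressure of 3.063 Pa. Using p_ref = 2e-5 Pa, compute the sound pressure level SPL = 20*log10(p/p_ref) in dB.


p / p_ref = 3.063 / 2e-5 = 153150
SPL = 20 * log10(153150) = 103.7 dB


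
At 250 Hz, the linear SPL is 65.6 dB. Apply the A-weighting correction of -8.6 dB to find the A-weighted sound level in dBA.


A-weighting table: 250 Hz -> -8.6 dB correction
SPL_A = SPL + correction = 65.6 + (-8.6) = 57 dBA


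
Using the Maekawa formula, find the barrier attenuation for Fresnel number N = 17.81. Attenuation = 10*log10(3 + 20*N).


3 + 20*N = 3 + 20*17.81 = 359.2
Att = 10*log10(359.2) = 25.553 dB


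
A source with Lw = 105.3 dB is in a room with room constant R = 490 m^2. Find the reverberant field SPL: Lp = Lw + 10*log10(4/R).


4/R = 4/490 = 0.00816327
Lp = 105.3 + 10*log10(0.00816327) = 84.419 dB


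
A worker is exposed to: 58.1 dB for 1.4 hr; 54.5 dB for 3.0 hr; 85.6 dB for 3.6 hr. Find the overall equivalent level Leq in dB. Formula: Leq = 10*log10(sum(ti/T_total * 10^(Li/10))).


T_total = 1.4 + 3.0 + 3.6 = 8.0 hr
(1.4/8.0) * 10^(58.1/10) = 112989
(3.0/8.0) * 10^(54.5/10) = 105689
(3.6/8.0) * 10^(85.6/10) = 1.63385e+08
Sum = 112989 + 105689 + 1.63385e+08 = 1.63604e+08
Leq = 10*log10(1.63604e+08) = 82.138 dB


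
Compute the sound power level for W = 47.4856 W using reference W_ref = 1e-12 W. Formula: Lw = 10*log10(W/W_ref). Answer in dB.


W / W_ref = 47.4856 / 1e-12 = 4.74856e+13
Lw = 10 * log10(4.74856e+13) = 136.77 dB


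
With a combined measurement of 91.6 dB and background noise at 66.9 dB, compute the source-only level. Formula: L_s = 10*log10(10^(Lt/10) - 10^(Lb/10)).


10^(91.6/10) = 1.44544e+09
10^(66.9/10) = 4.89779e+06
Difference = 1.44544e+09 - 4.89779e+06 = 1.44054e+09
L_source = 10*log10(1.44054e+09) = 91.585 dB


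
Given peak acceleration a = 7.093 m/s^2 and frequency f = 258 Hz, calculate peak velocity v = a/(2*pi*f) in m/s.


omega = 2*pi*f = 2*pi*258 = 1621.06 rad/s
v = a / omega = 7.093 / 1621.06 = 0.0043755 m/s


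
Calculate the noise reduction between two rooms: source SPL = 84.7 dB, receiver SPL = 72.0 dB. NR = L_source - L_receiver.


NR = L_source - L_receiver (difference between source and receiving room levels)
NR = 84.7 - 72.0 = 12.7 dB


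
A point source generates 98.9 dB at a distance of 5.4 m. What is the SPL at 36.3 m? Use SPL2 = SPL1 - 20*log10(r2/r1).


r2/r1 = 36.3/5.4 = 6.72222
Correction = 20*log10(6.72222) = 16.5503 dB
SPL2 = 98.9 - 16.5503 = 82.35 dB


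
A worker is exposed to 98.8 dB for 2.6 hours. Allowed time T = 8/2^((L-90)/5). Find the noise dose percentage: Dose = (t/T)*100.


T_allowed = 8 / 2^((98.8 - 90)/5) = 2.36199 hr
Dose = 2.6 / 2.36199 * 100 = 110.08 %


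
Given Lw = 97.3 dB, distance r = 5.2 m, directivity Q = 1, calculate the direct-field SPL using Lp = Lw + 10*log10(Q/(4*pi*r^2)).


4*pi*r^2 = 4*pi*5.2^2 = 339.795 m^2
Q / (4*pi*r^2) = 1 / 339.795 = 0.00294295
Lp = 97.3 + 10*log10(0.00294295) = 71.988 dB


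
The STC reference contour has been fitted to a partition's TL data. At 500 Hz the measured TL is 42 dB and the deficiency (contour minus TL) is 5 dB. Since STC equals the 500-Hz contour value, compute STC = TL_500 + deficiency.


By ASTM E413, STC = value of the fitted reference contour at 500 Hz.
Contour value at 500 Hz = TL_500 + deficiency = 42 + 5 = 47
STC = 47


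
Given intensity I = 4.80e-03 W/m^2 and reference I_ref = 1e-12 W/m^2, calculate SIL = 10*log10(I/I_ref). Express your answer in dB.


I / I_ref = 4.80e-03 / 1e-12 = 4.8e+09
SIL = 10 * log10(4.8e+09) = 96.812 dB


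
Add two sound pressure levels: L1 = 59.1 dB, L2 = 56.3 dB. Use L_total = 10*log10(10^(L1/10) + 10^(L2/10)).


10^(59.1/10) = 812831
10^(56.3/10) = 426580
Sum = 812831 + 426580 = 1.23941e+06
L_total = 10*log10(1.23941e+06) = 60.932 dB


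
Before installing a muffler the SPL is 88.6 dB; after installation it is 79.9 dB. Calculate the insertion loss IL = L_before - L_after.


Insertion loss = SPL without muffler - SPL with muffler
IL = 88.6 - 79.9 = 8.7 dB


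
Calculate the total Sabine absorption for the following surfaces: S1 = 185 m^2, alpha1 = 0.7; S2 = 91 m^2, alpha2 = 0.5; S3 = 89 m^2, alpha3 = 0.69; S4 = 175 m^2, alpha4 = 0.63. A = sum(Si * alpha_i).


185 * 0.7 = 129.5
91 * 0.5 = 45.5
89 * 0.69 = 61.41
175 * 0.63 = 110.25
A_total = 129.5 + 45.5 + 61.41 + 110.25 = 346.66 m^2


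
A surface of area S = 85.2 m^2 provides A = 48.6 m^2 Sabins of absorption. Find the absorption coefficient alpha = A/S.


Absorption coefficient = absorbed power / incident power
alpha = A / S = 48.6 / 85.2 = 0.57042


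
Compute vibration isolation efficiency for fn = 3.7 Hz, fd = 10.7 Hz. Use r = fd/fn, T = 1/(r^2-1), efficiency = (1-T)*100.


r = 10.7 / 3.7 = 2.89189
r^2 - 1 = 2.89189^2 - 1 = 7.36303
T = 1/7.36303 = 0.135814
Efficiency = (1 - 0.135814)*100 = 86.419 %


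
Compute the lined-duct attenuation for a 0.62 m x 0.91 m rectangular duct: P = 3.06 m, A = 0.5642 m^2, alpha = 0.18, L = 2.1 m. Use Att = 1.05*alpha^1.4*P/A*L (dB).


alpha^1.4 = 0.18^1.4 = 0.0906529
Attenuation rate = 1.05 * alpha^1.4 * P / A
= 1.05 * 0.0906529 * 3.06 / 0.5642 = 0.516249 dB/m
Total Att = 0.516249 * 2.1 = 1.0841 dB


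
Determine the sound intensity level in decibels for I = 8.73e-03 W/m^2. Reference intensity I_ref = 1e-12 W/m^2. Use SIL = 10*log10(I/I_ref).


I / I_ref = 8.73e-03 / 1e-12 = 8.73e+09
SIL = 10 * log10(8.73e+09) = 99.41 dB


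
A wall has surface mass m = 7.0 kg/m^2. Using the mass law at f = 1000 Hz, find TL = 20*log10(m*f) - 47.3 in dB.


m * f = 7.0 * 1000 = 7000
20*log10(7000) = 76.902 dB
TL = 76.902 - 47.3 = 29.602 dB


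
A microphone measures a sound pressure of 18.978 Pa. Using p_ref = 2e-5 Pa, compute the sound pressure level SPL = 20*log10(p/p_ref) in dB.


p / p_ref = 18.978 / 2e-5 = 948900
SPL = 20 * log10(948900) = 119.54 dB


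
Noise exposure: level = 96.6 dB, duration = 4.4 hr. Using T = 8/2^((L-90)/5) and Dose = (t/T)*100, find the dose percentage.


T_allowed = 8 / 2^((96.6 - 90)/5) = 3.20428 hr
Dose = 4.4 / 3.20428 * 100 = 137.32 %


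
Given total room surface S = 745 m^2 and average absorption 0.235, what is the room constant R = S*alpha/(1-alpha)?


R = 745 * 0.235 / (1 - 0.235) = 228.86 m^2


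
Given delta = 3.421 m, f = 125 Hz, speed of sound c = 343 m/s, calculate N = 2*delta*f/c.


N = 2*delta*f/c = 2*delta/lambda, where lambda = c/f
lambda = 343 / 125 = 2.744 m
N = 2 * 3.421 / 2.744 = 2.4934


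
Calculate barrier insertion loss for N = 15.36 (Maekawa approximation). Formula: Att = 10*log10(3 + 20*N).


3 + 20*N = 3 + 20*15.36 = 310.2
Att = 10*log10(310.2) = 24.916 dB


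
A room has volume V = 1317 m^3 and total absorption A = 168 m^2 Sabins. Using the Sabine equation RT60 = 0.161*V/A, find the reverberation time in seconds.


RT60 = 0.161 * 1317 / 168 = 1.2621 s


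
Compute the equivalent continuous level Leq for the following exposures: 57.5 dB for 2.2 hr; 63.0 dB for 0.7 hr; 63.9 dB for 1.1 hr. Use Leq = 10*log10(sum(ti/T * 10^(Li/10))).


T_total = 2.2 + 0.7 + 1.1 = 4.0 hr
(2.2/4.0) * 10^(57.5/10) = 309288
(0.7/4.0) * 10^(63.0/10) = 349171
(1.1/4.0) * 10^(63.9/10) = 675045
Sum = 309288 + 349171 + 675045 = 1.3335e+06
Leq = 10*log10(1.3335e+06) = 61.25 dB


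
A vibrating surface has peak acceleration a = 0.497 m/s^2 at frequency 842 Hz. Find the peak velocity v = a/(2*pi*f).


omega = 2*pi*f = 2*pi*842 = 5290.44 rad/s
v = a / omega = 0.497 / 5290.44 = 9.3943e-05 m/s


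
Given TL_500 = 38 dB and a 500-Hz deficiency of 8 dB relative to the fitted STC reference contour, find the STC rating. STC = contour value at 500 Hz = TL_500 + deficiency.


By ASTM E413, STC = value of the fitted reference contour at 500 Hz.
Contour value at 500 Hz = TL_500 + deficiency = 38 + 8 = 46
STC = 46


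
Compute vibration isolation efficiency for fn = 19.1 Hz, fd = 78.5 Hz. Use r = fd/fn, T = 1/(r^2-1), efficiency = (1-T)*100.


r = 78.5 / 19.1 = 4.10995
r^2 - 1 = 4.10995^2 - 1 = 15.8917
T = 1/15.8917 = 0.0629259
Efficiency = (1 - 0.0629259)*100 = 93.707 %


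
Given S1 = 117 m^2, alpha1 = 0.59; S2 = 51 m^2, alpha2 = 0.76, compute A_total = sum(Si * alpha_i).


117 * 0.59 = 69.03
51 * 0.76 = 38.76
A_total = 69.03 + 38.76 = 107.79 m^2


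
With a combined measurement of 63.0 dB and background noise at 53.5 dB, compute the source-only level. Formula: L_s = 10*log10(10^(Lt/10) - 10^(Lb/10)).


10^(63.0/10) = 1.99526e+06
10^(53.5/10) = 223872
Difference = 1.99526e+06 - 223872 = 1.77139e+06
L_source = 10*log10(1.77139e+06) = 62.483 dB


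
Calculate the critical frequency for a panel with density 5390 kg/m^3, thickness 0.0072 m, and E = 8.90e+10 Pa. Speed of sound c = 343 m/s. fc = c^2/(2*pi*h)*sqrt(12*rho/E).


12*rho/E = 12*5390/8.90e+10 = 7.26742e-07
sqrt(12*rho/E) = sqrt(7.26742e-07) = 0.000852492
c^2/(2*pi*h) = 343^2/(2*pi*0.0072) = 2.60061e+06
fc = 2.60061e+06 * 0.000852492 = 2217 Hz


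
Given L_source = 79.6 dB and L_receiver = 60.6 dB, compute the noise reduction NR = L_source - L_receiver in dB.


NR = L_source - L_receiver (difference between source and receiving room levels)
NR = 79.6 - 60.6 = 19 dB


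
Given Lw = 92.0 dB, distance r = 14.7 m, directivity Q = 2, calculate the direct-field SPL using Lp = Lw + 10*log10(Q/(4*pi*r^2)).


4*pi*r^2 = 4*pi*14.7^2 = 2715.47 m^2
Q / (4*pi*r^2) = 2 / 2715.47 = 0.000736521
Lp = 92.0 + 10*log10(0.000736521) = 60.672 dB


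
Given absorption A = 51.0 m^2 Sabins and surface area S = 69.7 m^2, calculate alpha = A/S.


Absorption coefficient = absorbed power / incident power
alpha = A / S = 51.0 / 69.7 = 0.73171


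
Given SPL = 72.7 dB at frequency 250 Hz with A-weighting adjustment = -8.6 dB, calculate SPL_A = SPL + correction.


A-weighting table: 250 Hz -> -8.6 dB correction
SPL_A = SPL + correction = 72.7 + (-8.6) = 64.1 dBA


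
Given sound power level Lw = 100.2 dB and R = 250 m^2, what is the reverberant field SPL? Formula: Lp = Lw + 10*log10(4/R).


4/R = 4/250 = 0.016
Lp = 100.2 + 10*log10(0.016) = 82.241 dB


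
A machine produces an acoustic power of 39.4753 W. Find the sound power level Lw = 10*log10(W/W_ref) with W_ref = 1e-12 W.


W / W_ref = 39.4753 / 1e-12 = 3.94753e+13
Lw = 10 * log10(3.94753e+13) = 135.96 dB


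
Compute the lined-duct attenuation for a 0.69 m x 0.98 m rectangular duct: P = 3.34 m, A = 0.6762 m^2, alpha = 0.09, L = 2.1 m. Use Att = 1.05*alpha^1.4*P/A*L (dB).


alpha^1.4 = 0.09^1.4 = 0.034351
Attenuation rate = 1.05 * alpha^1.4 * P / A
= 1.05 * 0.034351 * 3.34 / 0.6762 = 0.178156 dB/m
Total Att = 0.178156 * 2.1 = 0.37413 dB


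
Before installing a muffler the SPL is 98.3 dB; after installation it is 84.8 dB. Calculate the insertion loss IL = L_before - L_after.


Insertion loss = SPL without muffler - SPL with muffler
IL = 98.3 - 84.8 = 13.5 dB


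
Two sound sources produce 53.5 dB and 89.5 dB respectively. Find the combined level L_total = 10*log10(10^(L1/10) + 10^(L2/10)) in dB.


10^(53.5/10) = 223872
10^(89.5/10) = 8.91251e+08
Sum = 223872 + 8.91251e+08 = 8.91475e+08
L_total = 10*log10(8.91475e+08) = 89.501 dB


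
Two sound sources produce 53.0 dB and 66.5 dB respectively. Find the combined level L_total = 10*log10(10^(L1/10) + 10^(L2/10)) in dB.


10^(53.0/10) = 199526
10^(66.5/10) = 4.46684e+06
Sum = 199526 + 4.46684e+06 = 4.66637e+06
L_total = 10*log10(4.66637e+06) = 66.69 dB


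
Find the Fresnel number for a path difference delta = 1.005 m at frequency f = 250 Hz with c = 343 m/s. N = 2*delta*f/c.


N = 2*delta*f/c = 2*delta/lambda, where lambda = c/f
lambda = 343 / 250 = 1.372 m
N = 2 * 1.005 / 1.372 = 1.465


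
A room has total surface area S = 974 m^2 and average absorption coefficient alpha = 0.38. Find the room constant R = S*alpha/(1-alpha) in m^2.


R = 974 * 0.38 / (1 - 0.38) = 596.97 m^2


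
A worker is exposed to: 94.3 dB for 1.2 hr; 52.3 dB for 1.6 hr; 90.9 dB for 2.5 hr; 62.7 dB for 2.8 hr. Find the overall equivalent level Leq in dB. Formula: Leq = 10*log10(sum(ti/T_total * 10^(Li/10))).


T_total = 1.2 + 1.6 + 2.5 + 2.8 = 8.1 hr
(1.2/8.1) * 10^(94.3/10) = 3.98746e+08
(1.6/8.1) * 10^(52.3/10) = 33545.6
(2.5/8.1) * 10^(90.9/10) = 3.79713e+08
(2.8/8.1) * 10^(62.7/10) = 643684
Sum = 3.98746e+08 + 33545.6 + 3.79713e+08 + 643684 = 7.79136e+08
Leq = 10*log10(7.79136e+08) = 88.916 dB


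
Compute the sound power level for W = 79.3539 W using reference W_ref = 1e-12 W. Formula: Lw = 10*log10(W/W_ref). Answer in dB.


W / W_ref = 79.3539 / 1e-12 = 7.93539e+13
Lw = 10 * log10(7.93539e+13) = 139 dB


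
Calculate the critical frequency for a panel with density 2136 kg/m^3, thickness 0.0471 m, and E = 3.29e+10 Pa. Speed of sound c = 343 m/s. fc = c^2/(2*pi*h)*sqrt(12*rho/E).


12*rho/E = 12*2136/3.29e+10 = 7.79088e-07
sqrt(12*rho/E) = sqrt(7.79088e-07) = 0.00088266
c^2/(2*pi*h) = 343^2/(2*pi*0.0471) = 397546
fc = 397546 * 0.00088266 = 350.9 Hz


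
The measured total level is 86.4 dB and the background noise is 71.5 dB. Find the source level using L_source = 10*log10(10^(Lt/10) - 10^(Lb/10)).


10^(86.4/10) = 4.36516e+08
10^(71.5/10) = 1.41254e+07
Difference = 4.36516e+08 - 1.41254e+07 = 4.22391e+08
L_source = 10*log10(4.22391e+08) = 86.257 dB


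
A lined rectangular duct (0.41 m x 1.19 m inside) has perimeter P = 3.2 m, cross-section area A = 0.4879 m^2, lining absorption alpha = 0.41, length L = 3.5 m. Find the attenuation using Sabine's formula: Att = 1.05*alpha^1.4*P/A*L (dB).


alpha^1.4 = 0.41^1.4 = 0.28701
Attenuation rate = 1.05 * alpha^1.4 * P / A
= 1.05 * 0.28701 * 3.2 / 0.4879 = 1.97654 dB/m
Total Att = 1.97654 * 3.5 = 6.9179 dB


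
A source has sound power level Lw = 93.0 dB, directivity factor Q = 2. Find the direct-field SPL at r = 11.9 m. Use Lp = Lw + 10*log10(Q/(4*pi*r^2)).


4*pi*r^2 = 4*pi*11.9^2 = 1779.52 m^2
Q / (4*pi*r^2) = 2 / 1779.52 = 0.0011239
Lp = 93.0 + 10*log10(0.0011239) = 63.507 dB


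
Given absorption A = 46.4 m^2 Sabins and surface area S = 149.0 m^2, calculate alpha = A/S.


Absorption coefficient = absorbed power / incident power
alpha = A / S = 46.4 / 149.0 = 0.31141


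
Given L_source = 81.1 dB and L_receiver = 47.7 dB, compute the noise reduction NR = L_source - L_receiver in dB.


NR = L_source - L_receiver (difference between source and receiving room levels)
NR = 81.1 - 47.7 = 33.4 dB


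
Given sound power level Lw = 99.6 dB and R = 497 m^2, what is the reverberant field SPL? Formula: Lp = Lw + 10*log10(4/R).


4/R = 4/497 = 0.00804829
Lp = 99.6 + 10*log10(0.00804829) = 78.657 dB


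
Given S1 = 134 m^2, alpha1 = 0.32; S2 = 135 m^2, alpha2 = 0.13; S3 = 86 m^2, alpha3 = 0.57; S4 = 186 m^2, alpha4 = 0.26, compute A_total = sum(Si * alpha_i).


134 * 0.32 = 42.88
135 * 0.13 = 17.55
86 * 0.57 = 49.02
186 * 0.26 = 48.36
A_total = 42.88 + 17.55 + 49.02 + 48.36 = 157.81 m^2


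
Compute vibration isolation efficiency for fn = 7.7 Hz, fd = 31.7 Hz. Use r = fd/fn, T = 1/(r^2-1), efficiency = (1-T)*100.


r = 31.7 / 7.7 = 4.11688
r^2 - 1 = 4.11688^2 - 1 = 15.9487
T = 1/15.9487 = 0.062701
Efficiency = (1 - 0.062701)*100 = 93.73 %


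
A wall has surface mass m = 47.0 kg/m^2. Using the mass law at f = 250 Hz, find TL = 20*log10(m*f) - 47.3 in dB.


m * f = 47.0 * 250 = 11750
20*log10(11750) = 81.4008 dB
TL = 81.4008 - 47.3 = 34.101 dB


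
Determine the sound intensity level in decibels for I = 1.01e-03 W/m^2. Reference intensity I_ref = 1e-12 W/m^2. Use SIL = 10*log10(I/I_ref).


I / I_ref = 1.01e-03 / 1e-12 = 1.01e+09
SIL = 10 * log10(1.01e+09) = 90.043 dB


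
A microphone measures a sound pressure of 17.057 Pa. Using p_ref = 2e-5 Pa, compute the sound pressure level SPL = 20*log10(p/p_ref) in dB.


p / p_ref = 17.057 / 2e-5 = 852850
SPL = 20 * log10(852850) = 118.62 dB


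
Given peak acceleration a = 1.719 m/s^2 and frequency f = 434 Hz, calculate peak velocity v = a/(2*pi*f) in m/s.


omega = 2*pi*f = 2*pi*434 = 2726.9 rad/s
v = a / omega = 1.719 / 2726.9 = 0.00063039 m/s


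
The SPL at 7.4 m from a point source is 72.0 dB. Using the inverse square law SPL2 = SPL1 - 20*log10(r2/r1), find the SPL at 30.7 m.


r2/r1 = 30.7/7.4 = 4.14865
Correction = 20*log10(4.14865) = 12.3581 dB
SPL2 = 72.0 - 12.3581 = 59.642 dB


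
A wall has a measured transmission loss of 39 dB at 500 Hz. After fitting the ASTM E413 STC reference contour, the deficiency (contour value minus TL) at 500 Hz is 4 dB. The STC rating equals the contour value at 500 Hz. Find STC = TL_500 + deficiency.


By ASTM E413, STC = value of the fitted reference contour at 500 Hz.
Contour value at 500 Hz = TL_500 + deficiency = 39 + 4 = 43
STC = 43


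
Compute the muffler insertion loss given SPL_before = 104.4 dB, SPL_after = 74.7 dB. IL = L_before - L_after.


Insertion loss = SPL without muffler - SPL with muffler
IL = 104.4 - 74.7 = 29.7 dB


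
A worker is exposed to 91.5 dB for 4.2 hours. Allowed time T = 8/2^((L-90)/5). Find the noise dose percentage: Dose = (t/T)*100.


T_allowed = 8 / 2^((91.5 - 90)/5) = 6.49802 hr
Dose = 4.2 / 6.49802 * 100 = 64.635 %


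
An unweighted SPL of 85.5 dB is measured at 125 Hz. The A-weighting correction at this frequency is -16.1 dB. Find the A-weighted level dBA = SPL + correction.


A-weighting table: 125 Hz -> -16.1 dB correction
SPL_A = SPL + correction = 85.5 + (-16.1) = 69.4 dBA


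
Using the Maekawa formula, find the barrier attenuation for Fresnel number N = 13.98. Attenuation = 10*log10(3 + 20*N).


3 + 20*N = 3 + 20*13.98 = 282.6
Att = 10*log10(282.6) = 24.512 dB


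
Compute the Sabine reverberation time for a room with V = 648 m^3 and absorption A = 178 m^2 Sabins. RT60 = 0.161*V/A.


RT60 = 0.161 * 648 / 178 = 0.58611 s


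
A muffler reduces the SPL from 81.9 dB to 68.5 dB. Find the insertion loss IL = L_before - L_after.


Insertion loss = SPL without muffler - SPL with muffler
IL = 81.9 - 68.5 = 13.4 dB


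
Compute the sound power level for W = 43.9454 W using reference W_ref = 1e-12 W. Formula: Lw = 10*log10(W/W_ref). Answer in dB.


W / W_ref = 43.9454 / 1e-12 = 4.39454e+13
Lw = 10 * log10(4.39454e+13) = 136.43 dB


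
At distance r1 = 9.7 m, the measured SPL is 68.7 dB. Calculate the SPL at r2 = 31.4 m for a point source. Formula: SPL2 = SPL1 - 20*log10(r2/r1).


r2/r1 = 31.4/9.7 = 3.23711
Correction = 20*log10(3.23711) = 10.2031 dB
SPL2 = 68.7 - 10.2031 = 58.497 dB


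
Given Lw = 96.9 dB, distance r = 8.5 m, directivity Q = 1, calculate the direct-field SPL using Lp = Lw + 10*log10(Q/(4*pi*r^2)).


4*pi*r^2 = 4*pi*8.5^2 = 907.92 m^2
Q / (4*pi*r^2) = 1 / 907.92 = 0.00110142
Lp = 96.9 + 10*log10(0.00110142) = 67.32 dB


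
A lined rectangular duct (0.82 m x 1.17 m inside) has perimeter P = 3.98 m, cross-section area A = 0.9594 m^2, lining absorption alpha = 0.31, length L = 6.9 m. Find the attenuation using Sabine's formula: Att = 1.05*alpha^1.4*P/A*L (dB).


alpha^1.4 = 0.31^1.4 = 0.194047
Attenuation rate = 1.05 * alpha^1.4 * P / A
= 1.05 * 0.194047 * 3.98 / 0.9594 = 0.845239 dB/m
Total Att = 0.845239 * 6.9 = 5.8321 dB


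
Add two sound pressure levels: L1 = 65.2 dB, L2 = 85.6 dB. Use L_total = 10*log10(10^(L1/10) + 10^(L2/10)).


10^(65.2/10) = 3.31131e+06
10^(85.6/10) = 3.63078e+08
Sum = 3.31131e+06 + 3.63078e+08 = 3.66389e+08
L_total = 10*log10(3.66389e+08) = 85.639 dB


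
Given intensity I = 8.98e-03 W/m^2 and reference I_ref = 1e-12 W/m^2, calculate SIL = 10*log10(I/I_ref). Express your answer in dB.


I / I_ref = 8.98e-03 / 1e-12 = 8.98e+09
SIL = 10 * log10(8.98e+09) = 99.533 dB


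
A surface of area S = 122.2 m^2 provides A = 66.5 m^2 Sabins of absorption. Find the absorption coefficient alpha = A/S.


Absorption coefficient = absorbed power / incident power
alpha = A / S = 66.5 / 122.2 = 0.54419


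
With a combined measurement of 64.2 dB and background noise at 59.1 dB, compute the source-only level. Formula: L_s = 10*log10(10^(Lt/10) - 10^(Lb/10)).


10^(64.2/10) = 2.63027e+06
10^(59.1/10) = 812831
Difference = 2.63027e+06 - 812831 = 1.81744e+06
L_source = 10*log10(1.81744e+06) = 62.595 dB


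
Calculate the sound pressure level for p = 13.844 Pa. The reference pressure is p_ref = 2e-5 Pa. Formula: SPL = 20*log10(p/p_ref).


p / p_ref = 13.844 / 2e-5 = 692200
SPL = 20 * log10(692200) = 116.8 dB


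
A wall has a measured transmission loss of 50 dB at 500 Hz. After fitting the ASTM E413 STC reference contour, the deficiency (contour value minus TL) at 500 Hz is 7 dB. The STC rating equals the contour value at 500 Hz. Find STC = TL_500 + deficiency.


By ASTM E413, STC = value of the fitted reference contour at 500 Hz.
Contour value at 500 Hz = TL_500 + deficiency = 50 + 7 = 57
STC = 57


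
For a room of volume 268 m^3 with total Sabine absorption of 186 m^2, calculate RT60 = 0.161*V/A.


RT60 = 0.161 * 268 / 186 = 0.23198 s


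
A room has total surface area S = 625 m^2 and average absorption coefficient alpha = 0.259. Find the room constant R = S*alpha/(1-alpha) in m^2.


R = 625 * 0.259 / (1 - 0.259) = 218.45 m^2


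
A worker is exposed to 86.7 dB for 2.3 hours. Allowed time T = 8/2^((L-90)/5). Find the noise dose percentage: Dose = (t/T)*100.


T_allowed = 8 / 2^((86.7 - 90)/5) = 12.6407 hr
Dose = 2.3 / 12.6407 * 100 = 18.195 %


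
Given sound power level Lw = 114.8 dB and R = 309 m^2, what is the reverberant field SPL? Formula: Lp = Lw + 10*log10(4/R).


4/R = 4/309 = 0.012945
Lp = 114.8 + 10*log10(0.012945) = 95.921 dB


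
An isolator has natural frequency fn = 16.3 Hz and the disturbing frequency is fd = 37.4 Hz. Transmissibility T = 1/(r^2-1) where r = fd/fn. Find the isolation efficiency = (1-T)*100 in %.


r = 37.4 / 16.3 = 2.29448
r^2 - 1 = 2.29448^2 - 1 = 4.26464
T = 1/4.26464 = 0.234486
Efficiency = (1 - 0.234486)*100 = 76.551 %


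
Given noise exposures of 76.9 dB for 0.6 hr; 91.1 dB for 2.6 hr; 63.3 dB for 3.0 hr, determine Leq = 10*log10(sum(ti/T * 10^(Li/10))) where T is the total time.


T_total = 0.6 + 2.6 + 3.0 = 6.2 hr
(0.6/6.2) * 10^(76.9/10) = 4.7398e+06
(2.6/6.2) * 10^(91.1/10) = 5.40234e+08
(3.0/6.2) * 10^(63.3/10) = 1.0345e+06
Sum = 4.7398e+06 + 5.40234e+08 + 1.0345e+06 = 5.46008e+08
Leq = 10*log10(5.46008e+08) = 87.372 dB


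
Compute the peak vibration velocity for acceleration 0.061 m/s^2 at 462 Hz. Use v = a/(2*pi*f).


omega = 2*pi*f = 2*pi*462 = 2902.83 rad/s
v = a / omega = 0.061 / 2902.83 = 2.1014e-05 m/s


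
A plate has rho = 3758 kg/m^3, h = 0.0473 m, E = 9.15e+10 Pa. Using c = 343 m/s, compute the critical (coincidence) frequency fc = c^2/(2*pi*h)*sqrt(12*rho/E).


12*rho/E = 12*3758/9.15e+10 = 4.92852e-07
sqrt(12*rho/E) = sqrt(4.92852e-07) = 0.000702034
c^2/(2*pi*h) = 343^2/(2*pi*0.0473) = 395865
fc = 395865 * 0.000702034 = 277.91 Hz


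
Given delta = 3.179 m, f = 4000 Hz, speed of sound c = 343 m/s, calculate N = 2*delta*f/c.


N = 2*delta*f/c = 2*delta/lambda, where lambda = c/f
lambda = 343 / 4000 = 0.08575 m
N = 2 * 3.179 / 0.08575 = 74.146


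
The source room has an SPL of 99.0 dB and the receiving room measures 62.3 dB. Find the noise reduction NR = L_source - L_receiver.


NR = L_source - L_receiver (difference between source and receiving room levels)
NR = 99.0 - 62.3 = 36.7 dB


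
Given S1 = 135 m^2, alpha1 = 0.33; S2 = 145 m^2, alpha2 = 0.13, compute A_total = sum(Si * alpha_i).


135 * 0.33 = 44.55
145 * 0.13 = 18.85
A_total = 44.55 + 18.85 = 63.4 m^2


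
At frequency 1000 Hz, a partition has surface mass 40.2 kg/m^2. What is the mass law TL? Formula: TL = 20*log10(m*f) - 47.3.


m * f = 40.2 * 1000 = 40200
20*log10(40200) = 92.0845 dB
TL = 92.0845 - 47.3 = 44.785 dB


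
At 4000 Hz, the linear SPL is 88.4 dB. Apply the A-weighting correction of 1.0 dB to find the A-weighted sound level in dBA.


A-weighting table: 4000 Hz -> 1.0 dB correction
SPL_A = SPL + correction = 88.4 + (1.0) = 89.4 dBA


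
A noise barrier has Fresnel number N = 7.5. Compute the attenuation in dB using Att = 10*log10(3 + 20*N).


3 + 20*N = 3 + 20*7.5 = 153
Att = 10*log10(153) = 21.847 dB


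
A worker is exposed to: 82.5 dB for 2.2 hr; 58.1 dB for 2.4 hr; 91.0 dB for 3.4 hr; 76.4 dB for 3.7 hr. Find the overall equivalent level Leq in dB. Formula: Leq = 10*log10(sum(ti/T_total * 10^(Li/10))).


T_total = 2.2 + 2.4 + 3.4 + 3.7 = 11.7 hr
(2.2/11.7) * 10^(82.5/10) = 3.34377e+07
(2.4/11.7) * 10^(58.1/10) = 132442
(3.4/11.7) * 10^(91.0/10) = 3.65842e+08
(3.7/11.7) * 10^(76.4/10) = 1.38043e+07
Sum = 3.34377e+07 + 132442 + 3.65842e+08 + 1.38043e+07 = 4.13216e+08
Leq = 10*log10(4.13216e+08) = 86.162 dB


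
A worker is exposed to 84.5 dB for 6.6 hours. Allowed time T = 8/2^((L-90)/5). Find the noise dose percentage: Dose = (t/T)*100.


T_allowed = 8 / 2^((84.5 - 90)/5) = 17.1484 hr
Dose = 6.6 / 17.1484 * 100 = 38.488 %


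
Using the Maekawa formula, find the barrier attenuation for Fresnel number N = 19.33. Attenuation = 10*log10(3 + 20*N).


3 + 20*N = 3 + 20*19.33 = 389.6
Att = 10*log10(389.6) = 25.906 dB


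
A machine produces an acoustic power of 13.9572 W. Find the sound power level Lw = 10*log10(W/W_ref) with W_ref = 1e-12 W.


W / W_ref = 13.9572 / 1e-12 = 1.39572e+13
Lw = 10 * log10(1.39572e+13) = 131.45 dB


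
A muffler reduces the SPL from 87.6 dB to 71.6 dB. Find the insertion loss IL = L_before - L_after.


Insertion loss = SPL without muffler - SPL with muffler
IL = 87.6 - 71.6 = 16 dB


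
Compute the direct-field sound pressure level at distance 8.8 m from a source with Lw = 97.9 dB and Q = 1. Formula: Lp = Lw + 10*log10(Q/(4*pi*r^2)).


4*pi*r^2 = 4*pi*8.8^2 = 973.14 m^2
Q / (4*pi*r^2) = 1 / 973.14 = 0.0010276
Lp = 97.9 + 10*log10(0.0010276) = 68.018 dB


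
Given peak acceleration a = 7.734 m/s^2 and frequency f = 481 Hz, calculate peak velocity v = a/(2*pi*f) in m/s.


omega = 2*pi*f = 2*pi*481 = 3022.21 rad/s
v = a / omega = 7.734 / 3022.21 = 0.0025591 m/s


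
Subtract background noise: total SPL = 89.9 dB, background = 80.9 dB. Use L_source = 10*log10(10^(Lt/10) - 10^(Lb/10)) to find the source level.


10^(89.9/10) = 9.77237e+08
10^(80.9/10) = 1.23027e+08
Difference = 9.77237e+08 - 1.23027e+08 = 8.5421e+08
L_source = 10*log10(8.5421e+08) = 89.316 dB


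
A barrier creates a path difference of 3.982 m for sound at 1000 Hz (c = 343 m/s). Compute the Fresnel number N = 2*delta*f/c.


N = 2*delta*f/c = 2*delta/lambda, where lambda = c/f
lambda = 343 / 1000 = 0.343 m
N = 2 * 3.982 / 0.343 = 23.219


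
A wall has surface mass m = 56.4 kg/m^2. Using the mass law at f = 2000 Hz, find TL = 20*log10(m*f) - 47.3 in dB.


m * f = 56.4 * 2000 = 112800
20*log10(112800) = 101.046 dB
TL = 101.046 - 47.3 = 53.746 dB


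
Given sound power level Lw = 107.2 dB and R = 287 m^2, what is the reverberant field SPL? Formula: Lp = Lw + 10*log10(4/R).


4/R = 4/287 = 0.0139373
Lp = 107.2 + 10*log10(0.0139373) = 88.642 dB


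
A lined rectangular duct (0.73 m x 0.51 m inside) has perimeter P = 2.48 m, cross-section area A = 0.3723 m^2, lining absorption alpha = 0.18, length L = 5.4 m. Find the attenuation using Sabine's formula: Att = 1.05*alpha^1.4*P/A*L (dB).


alpha^1.4 = 0.18^1.4 = 0.0906529
Attenuation rate = 1.05 * alpha^1.4 * P / A
= 1.05 * 0.0906529 * 2.48 / 0.3723 = 0.634059 dB/m
Total Att = 0.634059 * 5.4 = 3.4239 dB
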